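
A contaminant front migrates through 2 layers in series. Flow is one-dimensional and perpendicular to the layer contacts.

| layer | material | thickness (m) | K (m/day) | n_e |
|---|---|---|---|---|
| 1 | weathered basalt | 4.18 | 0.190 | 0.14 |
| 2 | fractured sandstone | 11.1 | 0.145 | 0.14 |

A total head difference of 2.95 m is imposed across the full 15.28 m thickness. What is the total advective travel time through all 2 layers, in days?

With flow normal to the layers, continuity requires the same specific discharge q through every layer.
Σ(b_i/K_i) = 4.18/0.190 + 11.1/0.145 = 98.55 d.
q = Δh / Σ(b_i/K_i) = 2.95 / 98.55 = 0.02993 m/day.
In each layer the seepage velocity is v_i = q/n_i, so the layer transit time is t_i = b_i·n_i / q:
  layer 1 (weathered basalt): t_1 = 4.18 × 0.14 / 0.02993 = 19.55 d
  layer 2 (fractured sandstone): t_2 = 11.1 × 0.14 / 0.02993 = 51.92 d
Total t = Σ t_i = 71.47 days.

71.5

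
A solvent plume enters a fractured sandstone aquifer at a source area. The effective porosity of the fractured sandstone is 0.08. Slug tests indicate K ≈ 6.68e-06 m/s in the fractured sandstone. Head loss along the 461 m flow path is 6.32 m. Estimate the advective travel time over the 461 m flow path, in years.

12.8

Convert K: 6.68e-06 m/s × 86400 = 0.5772 m/day.
Hydraulic gradient i = Δh / L = 6.32 / 461 = 0.01371.
Darcy flux q = K · i = 0.5772 × 0.01371 = 0.007912 m/day.
Seepage velocity v = q / n_e = 0.007912 / 0.08 = 0.09890 m/day.
Travel time t = L / v = 461 / 0.09890 = 4661 days = 12.76 years.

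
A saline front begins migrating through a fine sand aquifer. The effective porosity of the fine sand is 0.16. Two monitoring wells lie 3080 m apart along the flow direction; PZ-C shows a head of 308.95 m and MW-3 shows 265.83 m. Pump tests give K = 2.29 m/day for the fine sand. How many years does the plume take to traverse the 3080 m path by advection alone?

Hydraulic gradient i = (308.95 − 265.83) / 3080 = 43.12 / 3080 = 0.01400.
Darcy flux q = K · i = 2.290 × 0.01400 = 0.03206 m/day.
Seepage velocity v = q / n_e = 0.03206 / 0.16 = 0.2004 m/day.
Travel time t = L / v = 3080 / 0.2004 = 15371 days = 42.08 years.

42.1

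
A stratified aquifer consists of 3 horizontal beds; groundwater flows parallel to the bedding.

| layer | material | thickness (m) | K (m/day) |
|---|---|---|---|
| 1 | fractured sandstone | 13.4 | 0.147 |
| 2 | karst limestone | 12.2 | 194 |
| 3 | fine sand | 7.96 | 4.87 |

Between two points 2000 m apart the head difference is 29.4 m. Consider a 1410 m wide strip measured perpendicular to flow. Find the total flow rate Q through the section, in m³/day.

49900

Flow is parallel to layering, so each bed carries its own Darcy discharge and the transmissivities add.
Σ(K_i·b_i) = 0.147×13.4 + 194×12.2 + 4.87×7.96 = 2408 m²/day.
Hydraulic gradient i = Δh / L = 29.4 / 2000 = 0.01470.
Q = Σ(K_i·b_i) · W · i = 2408 × 1410 × 0.01470 = 49901 m³/day.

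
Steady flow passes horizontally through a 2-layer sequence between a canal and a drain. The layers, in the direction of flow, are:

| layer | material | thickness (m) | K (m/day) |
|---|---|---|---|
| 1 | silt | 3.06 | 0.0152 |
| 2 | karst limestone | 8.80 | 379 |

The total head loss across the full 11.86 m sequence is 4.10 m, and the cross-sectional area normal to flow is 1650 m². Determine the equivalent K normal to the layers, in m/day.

Flow is perpendicular to layering, so the layers act in series and the equivalent K is the thickness-weighted harmonic mean.
Total thickness L = 3.06 + 8.80 = 11.86 m.
Σ(b_i/K_i) = 3.06/0.0152 + 8.80/379 = 201.3 d.
K_eq = L / Σ(b_i/K_i) = 11.86 / 201.3 = 0.05891 m/day.

0.0589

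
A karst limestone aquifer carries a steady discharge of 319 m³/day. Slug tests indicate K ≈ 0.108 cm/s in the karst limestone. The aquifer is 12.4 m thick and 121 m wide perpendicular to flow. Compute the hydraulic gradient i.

Convert K: 0.108 cm/s × 864 = 93.31 m/day.
Cross-sectional area A = 121 × 12.4 = 1500 m².
From Q = K·A·i, i = Q / (K·A) = 319 / (93.31 × 1500) = 0.002278.

0.00228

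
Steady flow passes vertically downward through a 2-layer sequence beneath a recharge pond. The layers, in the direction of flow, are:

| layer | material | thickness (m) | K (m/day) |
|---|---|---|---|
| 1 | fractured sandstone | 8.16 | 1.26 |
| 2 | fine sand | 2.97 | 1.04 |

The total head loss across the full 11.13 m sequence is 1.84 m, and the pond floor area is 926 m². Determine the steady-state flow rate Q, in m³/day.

Flow is perpendicular to layering, so the layers act in series and the equivalent K is the thickness-weighted harmonic mean.
Total thickness L = 8.16 + 2.97 = 11.13 m.
Σ(b_i/K_i) = 8.16/1.26 + 2.97/1.04 = 9.332 d.
K_eq = L / Σ(b_i/K_i) = 11.13 / 9.332 = 1.193 m/day.
Q = K_eq · A · (Δh/L) = 1.193 × 926 × (1.84/11.13) = 182.6 m³/day.

183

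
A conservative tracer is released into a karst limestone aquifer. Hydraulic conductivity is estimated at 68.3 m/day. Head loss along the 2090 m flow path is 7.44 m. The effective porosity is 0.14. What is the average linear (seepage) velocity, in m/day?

1.74

Hydraulic gradient i = Δh / L = 7.44 / 2090 = 0.003560.
Darcy flux q = K · i = 68.30 × 0.003560 = 0.2431 m/day.
Seepage velocity v = q / n_e = 0.2431 / 0.14 = 1.737 m/day.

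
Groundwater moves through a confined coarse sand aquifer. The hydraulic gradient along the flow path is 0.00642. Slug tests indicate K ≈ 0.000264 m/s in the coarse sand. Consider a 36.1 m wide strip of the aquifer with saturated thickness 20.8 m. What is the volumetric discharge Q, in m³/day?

110

Convert K: 0.000264 m/s × 86400 = 22.81 m/day.
Cross-sectional area A = 36.1 × 20.8 = 750.9 m².
Hydraulic gradient i = 0.00642.
Darcy's law: Q = K · A · i = 22.81 × 750.9 × 0.006420 = 110.0 m³/day.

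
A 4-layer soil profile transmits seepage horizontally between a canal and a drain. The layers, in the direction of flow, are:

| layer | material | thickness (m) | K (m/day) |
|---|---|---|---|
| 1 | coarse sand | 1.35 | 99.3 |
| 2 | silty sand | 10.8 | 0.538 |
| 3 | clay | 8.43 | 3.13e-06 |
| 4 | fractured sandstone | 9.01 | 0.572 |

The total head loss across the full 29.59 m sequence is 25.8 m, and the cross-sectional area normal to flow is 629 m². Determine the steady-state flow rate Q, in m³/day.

0.00603

Flow is perpendicular to layering, so the layers act in series and the equivalent K is the thickness-weighted harmonic mean.
Total thickness L = 1.35 + 10.8 + 8.43 + 9.01 = 29.59 m.
Σ(b_i/K_i) = 1.35/99.3 + 10.8/0.538 + 8.43/3.13e-06 + 9.01/0.572 = 2.693e+06 d.
K_eq = L / Σ(b_i/K_i) = 29.59 / 2.693e+06 = 1.099e-05 m/day.
Q = K_eq · A · (Δh/L) = 1.099e-05 × 629 × (25.8/29.59) = 0.006025 m³/day.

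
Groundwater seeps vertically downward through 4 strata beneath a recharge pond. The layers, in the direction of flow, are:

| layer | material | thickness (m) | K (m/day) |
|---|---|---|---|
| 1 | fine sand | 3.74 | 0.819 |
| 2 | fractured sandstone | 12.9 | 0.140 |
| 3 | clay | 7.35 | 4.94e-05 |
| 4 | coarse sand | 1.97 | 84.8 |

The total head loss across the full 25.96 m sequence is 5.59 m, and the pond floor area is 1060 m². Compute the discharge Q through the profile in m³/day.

0.0398

Flow is perpendicular to layering, so the layers act in series and the equivalent K is the thickness-weighted harmonic mean.
Total thickness L = 3.74 + 12.9 + 7.35 + 1.97 = 25.96 m.
Σ(b_i/K_i) = 3.74/0.819 + 12.9/0.140 + 7.35/4.94e-05 + 1.97/84.8 = 1.489e+05 d.
K_eq = L / Σ(b_i/K_i) = 25.96 / 1.489e+05 = 0.0001744 m/day.
Q = K_eq · A · (Δh/L) = 0.0001744 × 1060 × (5.59/25.96) = 0.03980 m³/day.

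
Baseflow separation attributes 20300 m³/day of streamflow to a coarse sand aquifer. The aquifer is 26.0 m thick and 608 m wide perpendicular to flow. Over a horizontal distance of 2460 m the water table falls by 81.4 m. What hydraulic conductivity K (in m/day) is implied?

38.8

Cross-sectional area A = 608 × 26.0 = 15808 m².
Hydraulic gradient i = Δh / L = 81.4 / 2460 = 0.03309.
From Q = K·A·i, K = Q / (A·i) = 20300 / (15808 × 0.03309) = 38.81 m/day.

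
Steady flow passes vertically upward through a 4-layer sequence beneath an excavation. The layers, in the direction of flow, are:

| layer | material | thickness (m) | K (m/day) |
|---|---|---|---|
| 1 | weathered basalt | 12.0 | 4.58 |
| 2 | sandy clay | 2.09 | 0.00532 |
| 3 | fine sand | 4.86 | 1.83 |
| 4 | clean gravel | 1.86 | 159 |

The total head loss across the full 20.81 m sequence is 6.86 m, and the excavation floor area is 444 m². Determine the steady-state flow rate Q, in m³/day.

Flow is perpendicular to layering, so the layers act in series and the equivalent K is the thickness-weighted harmonic mean.
Total thickness L = 12.0 + 2.09 + 4.86 + 1.86 = 20.81 m.
Σ(b_i/K_i) = 12.0/4.58 + 2.09/0.00532 + 4.86/1.83 + 1.86/159 = 398.1 d.
K_eq = L / Σ(b_i/K_i) = 20.81 / 398.1 = 0.05227 m/day.
Q = K_eq · A · (Δh/L) = 0.05227 × 444 × (6.86/20.81) = 7.650 m³/day.

7.65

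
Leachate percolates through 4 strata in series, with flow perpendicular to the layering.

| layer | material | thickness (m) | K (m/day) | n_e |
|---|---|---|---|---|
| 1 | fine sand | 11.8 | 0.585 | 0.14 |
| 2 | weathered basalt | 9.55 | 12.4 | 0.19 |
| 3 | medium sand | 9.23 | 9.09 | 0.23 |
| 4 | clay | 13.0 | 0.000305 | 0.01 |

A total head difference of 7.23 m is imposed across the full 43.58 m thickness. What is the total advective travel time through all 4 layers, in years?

92.4

With flow normal to the layers, continuity requires the same specific discharge q through every layer.
Σ(b_i/K_i) = 11.8/0.585 + 9.55/12.4 + 9.23/9.09 + 13.0/0.000305 = 42645 d.
q = Δh / Σ(b_i/K_i) = 7.23 / 42645 = 0.0001695 m/day.
In each layer the seepage velocity is v_i = q/n_i, so the layer transit time is t_i = b_i·n_i / q:
  layer 1 (fine sand): t_1 = 11.8 × 0.14 / 0.0001695 = 9744 d
  layer 2 (weathered basalt): t_2 = 9.55 × 0.19 / 0.0001695 = 10703 d
  layer 3 (medium sand): t_3 = 9.23 × 0.23 / 0.0001695 = 12522 d
  layer 4 (clay): t_4 = 13.0 × 0.01 / 0.0001695 = 766.8 d
Total t = Σ t_i = 33735 days = 92.36 years.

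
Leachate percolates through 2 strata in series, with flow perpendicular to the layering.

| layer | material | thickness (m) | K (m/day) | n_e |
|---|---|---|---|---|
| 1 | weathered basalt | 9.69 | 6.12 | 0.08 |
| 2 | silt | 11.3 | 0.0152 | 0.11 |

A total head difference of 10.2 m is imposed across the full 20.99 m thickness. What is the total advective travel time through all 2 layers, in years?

0.404

With flow normal to the layers, continuity requires the same specific discharge q through every layer.
Σ(b_i/K_i) = 9.69/6.12 + 11.3/0.0152 = 745.0 d.
q = Δh / Σ(b_i/K_i) = 10.2 / 745.0 = 0.01369 m/day.
In each layer the seepage velocity is v_i = q/n_i, so the layer transit time is t_i = b_i·n_i / q:
  layer 1 (weathered basalt): t_1 = 9.69 × 0.08 / 0.01369 = 56.62 d
  layer 2 (silt): t_2 = 11.3 × 0.11 / 0.01369 = 90.79 d
Total t = Σ t_i = 147.4 days = 0.4036 years.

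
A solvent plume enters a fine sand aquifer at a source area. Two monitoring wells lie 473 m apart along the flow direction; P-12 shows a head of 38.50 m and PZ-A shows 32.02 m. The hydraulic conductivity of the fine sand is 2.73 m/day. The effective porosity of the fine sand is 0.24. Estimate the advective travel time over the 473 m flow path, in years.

Hydraulic gradient i = (38.50 − 32.02) / 473 = 6.48 / 473 = 0.01370.
Darcy flux q = K · i = 2.730 × 0.01370 = 0.03740 m/day.
Seepage velocity v = q / n_e = 0.03740 / 0.24 = 0.1558 m/day.
Travel time t = L / v = 473 / 0.1558 = 3035 days = 8.310 years.

8.31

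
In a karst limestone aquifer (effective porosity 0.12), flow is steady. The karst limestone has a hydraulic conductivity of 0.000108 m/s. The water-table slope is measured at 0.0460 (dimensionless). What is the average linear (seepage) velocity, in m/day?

3.58

Convert K: 0.000108 m/s × 86400 = 9.331 m/day.
Hydraulic gradient i = 0.0460.
Darcy flux q = K · i = 9.331 × 0.04600 = 0.4292 m/day.
Seepage velocity v = q / n_e = 0.4292 / 0.12 = 3.577 m/day.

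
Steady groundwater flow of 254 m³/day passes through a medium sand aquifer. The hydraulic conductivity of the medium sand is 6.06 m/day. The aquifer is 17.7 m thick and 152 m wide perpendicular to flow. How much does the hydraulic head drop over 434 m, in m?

Cross-sectional area A = 152 × 17.7 = 2690 m².
From Q = K·A·i, i = Q / (K·A) = 254 / (6.060 × 2690) = 0.01558.
Head loss Δh = i · L = 0.01558 × 434 = 6.761 m.

6.76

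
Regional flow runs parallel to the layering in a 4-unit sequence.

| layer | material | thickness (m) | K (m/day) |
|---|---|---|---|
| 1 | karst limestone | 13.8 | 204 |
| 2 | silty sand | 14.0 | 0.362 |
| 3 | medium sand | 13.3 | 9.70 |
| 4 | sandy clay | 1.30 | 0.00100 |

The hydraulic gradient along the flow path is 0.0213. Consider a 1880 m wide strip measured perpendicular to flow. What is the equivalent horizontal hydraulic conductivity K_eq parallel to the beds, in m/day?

Flow is parallel to layering, so each bed carries its own Darcy discharge and the transmissivities add.
Σ(K_i·b_i) = 204×13.8 + 0.362×14.0 + 9.70×13.3 + 0.00100×1.30 = 2949 m²/day.
Total thickness b = 42.40 m, so K_eq = Σ(K_i·b_i)/b = 69.56 m/day.

69.6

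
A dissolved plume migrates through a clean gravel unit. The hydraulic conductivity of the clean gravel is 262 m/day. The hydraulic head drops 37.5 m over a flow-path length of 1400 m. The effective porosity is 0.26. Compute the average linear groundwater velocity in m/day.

Hydraulic gradient i = Δh / L = 37.5 / 1400 = 0.02679.
Darcy flux q = K · i = 262.0 × 0.02679 = 7.018 m/day.
Seepage velocity v = q / n_e = 7.018 / 0.26 = 26.99 m/day.

27.0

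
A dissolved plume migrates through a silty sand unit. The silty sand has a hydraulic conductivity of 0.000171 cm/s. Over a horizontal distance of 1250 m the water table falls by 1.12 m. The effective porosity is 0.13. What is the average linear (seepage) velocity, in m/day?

Convert K: 0.000171 cm/s × 864 = 0.1477 m/day.
Hydraulic gradient i = Δh / L = 1.12 / 1250 = 0.0008960.
Darcy flux q = K · i = 0.1477 × 0.0008960 = 0.0001324 m/day.
Seepage velocity v = q / n_e = 0.0001324 / 0.13 = 0.001018 m/day.

0.00102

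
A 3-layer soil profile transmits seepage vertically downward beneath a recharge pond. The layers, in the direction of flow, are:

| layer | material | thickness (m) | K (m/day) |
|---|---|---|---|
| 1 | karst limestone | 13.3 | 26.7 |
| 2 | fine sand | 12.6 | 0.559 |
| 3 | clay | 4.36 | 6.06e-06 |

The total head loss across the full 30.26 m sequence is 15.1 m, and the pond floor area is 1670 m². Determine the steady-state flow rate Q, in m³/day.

Flow is perpendicular to layering, so the layers act in series and the equivalent K is the thickness-weighted harmonic mean.
Total thickness L = 13.3 + 12.6 + 4.36 = 30.26 m.
Σ(b_i/K_i) = 13.3/26.7 + 12.6/0.559 + 4.36/6.06e-06 = 7.195e+05 d.
K_eq = L / Σ(b_i/K_i) = 30.26 / 7.195e+05 = 4.206e-05 m/day.
Q = K_eq · A · (Δh/L) = 4.206e-05 × 1670 × (15.1/30.26) = 0.03505 m³/day.

0.0350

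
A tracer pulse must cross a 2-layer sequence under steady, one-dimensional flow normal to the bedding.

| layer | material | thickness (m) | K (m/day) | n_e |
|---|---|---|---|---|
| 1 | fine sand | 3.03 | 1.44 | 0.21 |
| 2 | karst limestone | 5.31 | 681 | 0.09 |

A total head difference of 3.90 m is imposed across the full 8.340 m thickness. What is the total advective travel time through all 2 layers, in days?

0.603

With flow normal to the layers, continuity requires the same specific discharge q through every layer.
Σ(b_i/K_i) = 3.03/1.44 + 5.31/681 = 2.112 d.
q = Δh / Σ(b_i/K_i) = 3.90 / 2.112 = 1.847 m/day.
In each layer the seepage velocity is v_i = q/n_i, so the layer transit time is t_i = b_i·n_i / q:
  layer 1 (fine sand): t_1 = 3.03 × 0.21 / 1.847 = 0.3446 d
  layer 2 (karst limestone): t_2 = 5.31 × 0.09 / 1.847 = 0.2588 d
Total t = Σ t_i = 0.6034 days.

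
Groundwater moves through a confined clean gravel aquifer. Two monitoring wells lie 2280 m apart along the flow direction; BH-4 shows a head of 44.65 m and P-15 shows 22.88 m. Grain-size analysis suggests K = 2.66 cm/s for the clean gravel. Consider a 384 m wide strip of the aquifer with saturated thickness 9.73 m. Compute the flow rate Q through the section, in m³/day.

Convert K: 2.66 cm/s × 864 = 2298 m/day.
Cross-sectional area A = 384 × 9.73 = 3736 m².
Hydraulic gradient i = (44.65 − 22.88) / 2280 = 21.77 / 2280 = 0.009548.
Darcy's law: Q = K · A · i = 2298 × 3736 × 0.009548 = 81990 m³/day.

82000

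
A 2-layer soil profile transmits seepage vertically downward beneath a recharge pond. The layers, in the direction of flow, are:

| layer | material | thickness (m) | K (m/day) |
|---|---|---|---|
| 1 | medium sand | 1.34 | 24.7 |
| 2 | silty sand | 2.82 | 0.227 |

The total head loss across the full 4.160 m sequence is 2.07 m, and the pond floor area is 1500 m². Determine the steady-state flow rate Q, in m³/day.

Flow is perpendicular to layering, so the layers act in series and the equivalent K is the thickness-weighted harmonic mean.
Total thickness L = 1.34 + 2.82 = 4.160 m.
Σ(b_i/K_i) = 1.34/24.7 + 2.82/0.227 = 12.48 d.
K_eq = L / Σ(b_i/K_i) = 4.160 / 12.48 = 0.3334 m/day.
Q = K_eq · A · (Δh/L) = 0.3334 × 1500 × (2.07/4.160) = 248.9 m³/day.

249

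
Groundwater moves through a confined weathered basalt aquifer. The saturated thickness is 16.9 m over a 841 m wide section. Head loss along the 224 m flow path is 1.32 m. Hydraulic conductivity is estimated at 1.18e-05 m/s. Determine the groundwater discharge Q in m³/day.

85.4

Convert K: 1.18e-05 m/s × 86400 = 1.020 m/day.
Cross-sectional area A = 841 × 16.9 = 14213 m².
Hydraulic gradient i = Δh / L = 1.32 / 224 = 0.005893.
Darcy's law: Q = K · A · i = 1.020 × 14213 × 0.005893 = 85.39 m³/day.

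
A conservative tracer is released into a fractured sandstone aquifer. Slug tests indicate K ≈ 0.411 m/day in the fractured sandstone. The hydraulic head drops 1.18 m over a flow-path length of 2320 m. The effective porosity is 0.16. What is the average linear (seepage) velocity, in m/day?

0.00131

Hydraulic gradient i = Δh / L = 1.18 / 2320 = 0.0005086.
Darcy flux q = K · i = 0.4110 × 0.0005086 = 0.0002090 m/day.
Seepage velocity v = q / n_e = 0.0002090 / 0.16 = 0.001307 m/day.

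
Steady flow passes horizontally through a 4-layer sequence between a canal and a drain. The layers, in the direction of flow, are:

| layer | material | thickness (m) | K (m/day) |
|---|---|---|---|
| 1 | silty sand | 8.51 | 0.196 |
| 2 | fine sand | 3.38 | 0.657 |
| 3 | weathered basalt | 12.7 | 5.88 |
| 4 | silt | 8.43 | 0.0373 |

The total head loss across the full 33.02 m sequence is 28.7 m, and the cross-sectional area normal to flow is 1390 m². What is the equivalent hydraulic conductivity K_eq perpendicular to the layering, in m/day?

Flow is perpendicular to layering, so the layers act in series and the equivalent K is the thickness-weighted harmonic mean.
Total thickness L = 8.51 + 3.38 + 12.7 + 8.43 = 33.02 m.
Σ(b_i/K_i) = 8.51/0.196 + 3.38/0.657 + 12.7/5.88 + 8.43/0.0373 = 276.7 d.
K_eq = L / Σ(b_i/K_i) = 33.02 / 276.7 = 0.1193 m/day.

0.119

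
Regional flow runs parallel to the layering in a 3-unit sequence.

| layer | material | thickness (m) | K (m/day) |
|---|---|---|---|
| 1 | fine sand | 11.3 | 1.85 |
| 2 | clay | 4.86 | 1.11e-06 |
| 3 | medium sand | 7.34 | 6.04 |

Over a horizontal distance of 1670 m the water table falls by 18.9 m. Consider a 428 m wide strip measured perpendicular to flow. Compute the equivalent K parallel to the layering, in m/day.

2.78

Flow is parallel to layering, so each bed carries its own Darcy discharge and the transmissivities add.
Σ(K_i·b_i) = 1.85×11.3 + 1.11e-06×4.86 + 6.04×7.34 = 65.24 m²/day.
Total thickness b = 23.50 m, so K_eq = Σ(K_i·b_i)/b = 2.776 m/day.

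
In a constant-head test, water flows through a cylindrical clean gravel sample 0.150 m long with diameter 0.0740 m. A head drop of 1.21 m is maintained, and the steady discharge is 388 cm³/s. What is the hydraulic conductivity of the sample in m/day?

Cross-sectional area A = π·(d/2)² = π × (0.0740/2)² = 0.004301 m².
Convert discharge: 388 cm³/s = 0.0003880 m³/s.
Darcy's law rearranged: K = Q·L / (A·Δh) = 0.0003880 × 0.150 / (0.004301 × 1.21) = 0.01118 m/s = 966.3 m/day.

966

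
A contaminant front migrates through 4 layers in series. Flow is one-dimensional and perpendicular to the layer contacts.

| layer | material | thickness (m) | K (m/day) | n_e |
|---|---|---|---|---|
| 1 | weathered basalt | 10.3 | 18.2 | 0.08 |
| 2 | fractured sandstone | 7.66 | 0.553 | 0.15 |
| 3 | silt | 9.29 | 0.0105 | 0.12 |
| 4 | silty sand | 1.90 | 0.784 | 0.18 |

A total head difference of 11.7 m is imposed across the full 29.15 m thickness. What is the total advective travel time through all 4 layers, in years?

With flow normal to the layers, continuity requires the same specific discharge q through every layer.
Σ(b_i/K_i) = 10.3/18.2 + 7.66/0.553 + 9.29/0.0105 + 1.90/0.784 = 901.6 d.
q = Δh / Σ(b_i/K_i) = 11.7 / 901.6 = 0.01298 m/day.
In each layer the seepage velocity is v_i = q/n_i, so the layer transit time is t_i = b_i·n_i / q:
  layer 1 (weathered basalt): t_1 = 10.3 × 0.08 / 0.01298 = 63.50 d
  layer 2 (fractured sandstone): t_2 = 7.66 × 0.15 / 0.01298 = 88.54 d
  layer 3 (silt): t_3 = 9.29 × 0.12 / 0.01298 = 85.91 d
  layer 4 (silty sand): t_4 = 1.90 × 0.18 / 0.01298 = 26.35 d
Total t = Σ t_i = 264.3 days = 0.7236 years.

0.724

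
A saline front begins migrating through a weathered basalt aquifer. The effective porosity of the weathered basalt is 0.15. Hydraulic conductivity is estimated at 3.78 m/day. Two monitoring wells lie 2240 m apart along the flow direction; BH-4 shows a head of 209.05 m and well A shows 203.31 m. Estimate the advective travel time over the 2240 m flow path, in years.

95.0

Hydraulic gradient i = (209.05 − 203.31) / 2240 = 5.74 / 2240 = 0.002563.
Darcy flux q = K · i = 3.780 × 0.002563 = 0.009686 m/day.
Seepage velocity v = q / n_e = 0.009686 / 0.15 = 0.06458 m/day.
Travel time t = L / v = 2240 / 0.06458 = 34688 days = 94.97 years.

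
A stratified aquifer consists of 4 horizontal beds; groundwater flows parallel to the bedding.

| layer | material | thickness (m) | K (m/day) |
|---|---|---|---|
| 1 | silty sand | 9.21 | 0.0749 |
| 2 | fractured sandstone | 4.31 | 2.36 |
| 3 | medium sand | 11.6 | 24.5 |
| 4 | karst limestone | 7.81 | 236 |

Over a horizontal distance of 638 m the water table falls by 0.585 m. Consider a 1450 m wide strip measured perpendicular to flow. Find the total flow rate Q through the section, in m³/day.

Flow is parallel to layering, so each bed carries its own Darcy discharge and the transmissivities add.
Σ(K_i·b_i) = 0.0749×9.21 + 2.36×4.31 + 24.5×11.6 + 236×7.81 = 2138 m²/day.
Hydraulic gradient i = Δh / L = 0.585 / 638 = 0.0009169.
Q = Σ(K_i·b_i) · W · i = 2138 × 1450 × 0.0009169 = 2843 m³/day.

2840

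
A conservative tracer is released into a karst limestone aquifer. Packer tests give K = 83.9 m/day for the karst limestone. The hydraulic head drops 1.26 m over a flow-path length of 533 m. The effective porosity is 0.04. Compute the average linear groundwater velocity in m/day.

Hydraulic gradient i = Δh / L = 1.26 / 533 = 0.002364.
Darcy flux q = K · i = 83.90 × 0.002364 = 0.1983 m/day.
Seepage velocity v = q / n_e = 0.1983 / 0.04 = 4.958 m/day.

4.96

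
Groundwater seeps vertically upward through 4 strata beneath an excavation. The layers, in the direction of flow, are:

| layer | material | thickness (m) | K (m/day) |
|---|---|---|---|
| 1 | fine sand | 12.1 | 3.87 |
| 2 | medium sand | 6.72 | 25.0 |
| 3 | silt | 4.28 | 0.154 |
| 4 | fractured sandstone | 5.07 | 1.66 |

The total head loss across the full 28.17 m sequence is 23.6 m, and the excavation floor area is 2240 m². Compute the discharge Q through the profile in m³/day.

Flow is perpendicular to layering, so the layers act in series and the equivalent K is the thickness-weighted harmonic mean.
Total thickness L = 12.1 + 6.72 + 4.28 + 5.07 = 28.17 m.
Σ(b_i/K_i) = 12.1/3.87 + 6.72/25.0 + 4.28/0.154 + 5.07/1.66 = 34.24 d.
K_eq = L / Σ(b_i/K_i) = 28.17 / 34.24 = 0.8227 m/day.
Q = K_eq · A · (Δh/L) = 0.8227 × 2240 × (23.6/28.17) = 1544 m³/day.

1540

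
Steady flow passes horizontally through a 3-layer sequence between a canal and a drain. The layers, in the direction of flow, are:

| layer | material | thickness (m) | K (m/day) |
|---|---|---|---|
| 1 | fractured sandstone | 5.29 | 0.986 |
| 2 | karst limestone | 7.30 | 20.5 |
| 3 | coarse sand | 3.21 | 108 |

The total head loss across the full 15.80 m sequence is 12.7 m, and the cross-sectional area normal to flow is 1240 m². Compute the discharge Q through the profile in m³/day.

Flow is perpendicular to layering, so the layers act in series and the equivalent K is the thickness-weighted harmonic mean.
Total thickness L = 5.29 + 7.30 + 3.21 = 15.80 m.
Σ(b_i/K_i) = 5.29/0.986 + 7.30/20.5 + 3.21/108 = 5.751 d.
K_eq = L / Σ(b_i/K_i) = 15.80 / 5.751 = 2.747 m/day.
Q = K_eq · A · (Δh/L) = 2.747 × 1240 × (12.7/15.80) = 2738 m³/day.

2740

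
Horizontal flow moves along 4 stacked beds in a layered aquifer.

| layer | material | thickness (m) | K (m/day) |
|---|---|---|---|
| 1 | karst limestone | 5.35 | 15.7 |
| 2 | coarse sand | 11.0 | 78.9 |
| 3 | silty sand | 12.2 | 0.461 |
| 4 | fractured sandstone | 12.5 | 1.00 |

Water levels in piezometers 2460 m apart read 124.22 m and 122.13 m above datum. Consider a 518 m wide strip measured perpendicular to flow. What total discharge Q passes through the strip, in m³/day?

Flow is parallel to layering, so each bed carries its own Darcy discharge and the transmissivities add.
Σ(K_i·b_i) = 15.7×5.35 + 78.9×11.0 + 0.461×12.2 + 1.00×12.5 = 970.0 m²/day.
Hydraulic gradient i = (124.22 − 122.13) / 2460 = 2.09 / 2460 = 0.0008496.
Q = Σ(K_i·b_i) · W · i = 970.0 × 518 × 0.0008496 = 426.9 m³/day.

427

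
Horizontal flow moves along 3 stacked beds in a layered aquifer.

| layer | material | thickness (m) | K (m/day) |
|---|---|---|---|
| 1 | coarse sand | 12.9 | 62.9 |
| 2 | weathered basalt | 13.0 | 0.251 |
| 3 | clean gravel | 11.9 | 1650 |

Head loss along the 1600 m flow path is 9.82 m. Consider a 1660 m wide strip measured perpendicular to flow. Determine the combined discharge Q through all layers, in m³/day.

Flow is parallel to layering, so each bed carries its own Darcy discharge and the transmissivities add.
Σ(K_i·b_i) = 62.9×12.9 + 0.251×13.0 + 1650×11.9 = 20450 m²/day.
Hydraulic gradient i = Δh / L = 9.82 / 1600 = 0.006138.
Q = Σ(K_i·b_i) · W · i = 20450 × 1660 × 0.006138 = 2.083e+05 m³/day.

208000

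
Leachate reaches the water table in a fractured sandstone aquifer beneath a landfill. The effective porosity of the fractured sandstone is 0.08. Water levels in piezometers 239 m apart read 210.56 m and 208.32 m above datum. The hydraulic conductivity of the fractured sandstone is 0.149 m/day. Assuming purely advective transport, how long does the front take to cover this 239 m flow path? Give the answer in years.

37.5

Hydraulic gradient i = (210.56 − 208.32) / 239 = 2.24 / 239 = 0.009372.
Darcy flux q = K · i = 0.1490 × 0.009372 = 0.001396 m/day.
Seepage velocity v = q / n_e = 0.001396 / 0.08 = 0.01746 m/day.
Travel time t = L / v = 239 / 0.01746 = 13692 days = 37.49 years.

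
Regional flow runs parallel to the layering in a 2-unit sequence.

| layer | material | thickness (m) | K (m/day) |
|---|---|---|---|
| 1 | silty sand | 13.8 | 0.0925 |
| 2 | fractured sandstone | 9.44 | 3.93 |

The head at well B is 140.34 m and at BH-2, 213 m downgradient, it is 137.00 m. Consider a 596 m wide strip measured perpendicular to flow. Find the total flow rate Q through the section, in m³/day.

Flow is parallel to layering, so each bed carries its own Darcy discharge and the transmissivities add.
Σ(K_i·b_i) = 0.0925×13.8 + 3.93×9.44 = 38.38 m²/day.
Hydraulic gradient i = (140.34 − 137.00) / 213 = 3.34 / 213 = 0.01568.
Q = Σ(K_i·b_i) · W · i = 38.38 × 596 × 0.01568 = 358.6 m³/day.

359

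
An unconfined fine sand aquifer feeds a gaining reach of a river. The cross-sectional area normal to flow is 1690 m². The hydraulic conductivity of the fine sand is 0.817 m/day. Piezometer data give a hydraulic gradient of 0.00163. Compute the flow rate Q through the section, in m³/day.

Hydraulic gradient i = 0.00163.
Darcy's law: Q = K · A · i = 0.8170 × 1690 × 0.001630 = 2.251 m³/day.

2.25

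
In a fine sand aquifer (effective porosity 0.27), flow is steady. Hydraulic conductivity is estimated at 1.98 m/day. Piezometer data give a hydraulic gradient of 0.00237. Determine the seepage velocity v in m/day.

0.0174

Hydraulic gradient i = 0.00237.
Darcy flux q = K · i = 1.980 × 0.002370 = 0.004693 m/day.
Seepage velocity v = q / n_e = 0.004693 / 0.27 = 0.01738 m/day.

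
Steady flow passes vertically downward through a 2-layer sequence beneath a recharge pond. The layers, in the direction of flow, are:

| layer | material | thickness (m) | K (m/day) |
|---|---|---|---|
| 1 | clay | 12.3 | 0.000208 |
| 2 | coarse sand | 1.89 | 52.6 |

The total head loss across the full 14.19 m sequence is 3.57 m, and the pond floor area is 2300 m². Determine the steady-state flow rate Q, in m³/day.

0.139

Flow is perpendicular to layering, so the layers act in series and the equivalent K is the thickness-weighted harmonic mean.
Total thickness L = 12.3 + 1.89 = 14.19 m.
Σ(b_i/K_i) = 12.3/0.000208 + 1.89/52.6 = 59135 d.
K_eq = L / Σ(b_i/K_i) = 14.19 / 59135 = 0.0002400 m/day.
Q = K_eq · A · (Δh/L) = 0.0002400 × 2300 × (3.57/14.19) = 0.1389 m³/day.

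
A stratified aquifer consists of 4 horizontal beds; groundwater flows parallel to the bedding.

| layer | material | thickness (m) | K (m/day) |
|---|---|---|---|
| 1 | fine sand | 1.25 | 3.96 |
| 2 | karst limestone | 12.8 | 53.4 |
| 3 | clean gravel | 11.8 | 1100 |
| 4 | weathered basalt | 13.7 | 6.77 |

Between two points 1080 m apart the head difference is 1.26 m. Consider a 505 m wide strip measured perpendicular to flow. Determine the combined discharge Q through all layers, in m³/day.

8110

Flow is parallel to layering, so each bed carries its own Darcy discharge and the transmissivities add.
Σ(K_i·b_i) = 3.96×1.25 + 53.4×12.8 + 1100×11.8 + 6.77×13.7 = 13761 m²/day.
Hydraulic gradient i = Δh / L = 1.26 / 1080 = 0.001167.
Q = Σ(K_i·b_i) · W · i = 13761 × 505 × 0.001167 = 8108 m³/day.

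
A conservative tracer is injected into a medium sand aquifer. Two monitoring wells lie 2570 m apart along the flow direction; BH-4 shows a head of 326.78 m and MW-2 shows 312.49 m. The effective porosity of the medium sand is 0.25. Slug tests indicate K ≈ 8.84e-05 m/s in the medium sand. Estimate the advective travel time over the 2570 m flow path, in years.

Convert K: 8.84e-05 m/s × 86400 = 7.638 m/day.
Hydraulic gradient i = (326.78 − 312.49) / 2570 = 14.29 / 2570 = 0.005560.
Darcy flux q = K · i = 7.638 × 0.005560 = 0.04247 m/day.
Seepage velocity v = q / n_e = 0.04247 / 0.25 = 0.1699 m/day.
Travel time t = L / v = 2570 / 0.1699 = 15129 days = 41.42 years.

41.4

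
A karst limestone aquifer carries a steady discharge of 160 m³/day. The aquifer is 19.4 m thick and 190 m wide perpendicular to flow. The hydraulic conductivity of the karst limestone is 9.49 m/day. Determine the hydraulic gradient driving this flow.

0.00457

Cross-sectional area A = 190 × 19.4 = 3686 m².
From Q = K·A·i, i = Q / (K·A) = 160 / (9.490 × 3686) = 0.004574.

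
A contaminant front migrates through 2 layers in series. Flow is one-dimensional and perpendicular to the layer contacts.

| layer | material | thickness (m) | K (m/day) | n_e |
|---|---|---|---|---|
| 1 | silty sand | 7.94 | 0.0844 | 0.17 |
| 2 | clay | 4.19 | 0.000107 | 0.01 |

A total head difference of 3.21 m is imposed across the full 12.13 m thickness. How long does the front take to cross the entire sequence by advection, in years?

With flow normal to the layers, continuity requires the same specific discharge q through every layer.
Σ(b_i/K_i) = 7.94/0.0844 + 4.19/0.000107 = 39253 d.
q = Δh / Σ(b_i/K_i) = 3.21 / 39253 = 8.178e-05 m/day.
In each layer the seepage velocity is v_i = q/n_i, so the layer transit time is t_i = b_i·n_i / q:
  layer 1 (silty sand): t_1 = 7.94 × 0.17 / 8.178e-05 = 16506 d
  layer 2 (clay): t_2 = 4.19 × 0.01 / 8.178e-05 = 512.4 d
Total t = Σ t_i = 17018 days = 46.59 years.

46.6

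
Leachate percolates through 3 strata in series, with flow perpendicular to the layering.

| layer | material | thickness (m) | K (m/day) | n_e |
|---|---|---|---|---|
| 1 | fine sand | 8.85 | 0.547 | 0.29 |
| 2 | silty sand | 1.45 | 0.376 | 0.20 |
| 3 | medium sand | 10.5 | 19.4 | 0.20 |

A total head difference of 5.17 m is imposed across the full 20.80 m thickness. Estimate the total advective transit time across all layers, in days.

With flow normal to the layers, continuity requires the same specific discharge q through every layer.
Σ(b_i/K_i) = 8.85/0.547 + 1.45/0.376 + 10.5/19.4 = 20.58 d.
q = Δh / Σ(b_i/K_i) = 5.17 / 20.58 = 0.2513 m/day.
In each layer the seepage velocity is v_i = q/n_i, so the layer transit time is t_i = b_i·n_i / q:
  layer 1 (fine sand): t_1 = 8.85 × 0.29 / 0.2513 = 10.21 d
  layer 2 (silty sand): t_2 = 1.45 × 0.20 / 0.2513 = 1.154 d
  layer 3 (medium sand): t_3 = 10.5 × 0.20 / 0.2513 = 8.358 d
Total t = Σ t_i = 19.73 days.

19.7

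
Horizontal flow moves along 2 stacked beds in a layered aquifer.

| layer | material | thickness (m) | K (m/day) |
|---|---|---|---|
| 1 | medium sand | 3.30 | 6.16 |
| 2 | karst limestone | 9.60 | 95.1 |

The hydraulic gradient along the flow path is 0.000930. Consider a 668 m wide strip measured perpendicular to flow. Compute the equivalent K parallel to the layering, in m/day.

72.3

Flow is parallel to layering, so each bed carries its own Darcy discharge and the transmissivities add.
Σ(K_i·b_i) = 6.16×3.30 + 95.1×9.60 = 933.3 m²/day.
Total thickness b = 12.90 m, so K_eq = Σ(K_i·b_i)/b = 72.35 m/day.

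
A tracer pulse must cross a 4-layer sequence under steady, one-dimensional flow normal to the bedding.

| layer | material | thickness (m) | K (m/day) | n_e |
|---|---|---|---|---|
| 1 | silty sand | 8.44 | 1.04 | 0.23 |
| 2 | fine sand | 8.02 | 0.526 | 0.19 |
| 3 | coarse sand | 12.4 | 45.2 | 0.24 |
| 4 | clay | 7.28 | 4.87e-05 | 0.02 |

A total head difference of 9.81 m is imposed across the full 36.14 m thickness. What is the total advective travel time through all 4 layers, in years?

With flow normal to the layers, continuity requires the same specific discharge q through every layer.
Σ(b_i/K_i) = 8.44/1.04 + 8.02/0.526 + 12.4/45.2 + 7.28/4.87e-05 = 1.495e+05 d.
q = Δh / Σ(b_i/K_i) = 9.81 / 1.495e+05 = 6.561e-05 m/day.
In each layer the seepage velocity is v_i = q/n_i, so the layer transit time is t_i = b_i·n_i / q:
  layer 1 (silty sand): t_1 = 8.44 × 0.23 / 6.561e-05 = 29585 d
  layer 2 (fine sand): t_2 = 8.02 × 0.19 / 6.561e-05 = 23224 d
  layer 3 (coarse sand): t_3 = 12.4 × 0.24 / 6.561e-05 = 45356 d
  layer 4 (clay): t_4 = 7.28 × 0.02 / 6.561e-05 = 2219 d
Total t = Σ t_i = 1.004e+05 days = 274.8 years.

275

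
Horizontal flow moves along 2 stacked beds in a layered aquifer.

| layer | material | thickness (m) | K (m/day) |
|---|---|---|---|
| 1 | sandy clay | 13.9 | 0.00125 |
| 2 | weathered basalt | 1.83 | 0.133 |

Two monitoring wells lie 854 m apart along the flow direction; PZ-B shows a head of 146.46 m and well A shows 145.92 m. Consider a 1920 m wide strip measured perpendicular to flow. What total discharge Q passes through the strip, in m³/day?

0.317

Flow is parallel to layering, so each bed carries its own Darcy discharge and the transmissivities add.
Σ(K_i·b_i) = 0.00125×13.9 + 0.133×1.83 = 0.2608 m²/day.
Hydraulic gradient i = (146.46 − 145.92) / 854 = 0.54 / 854 = 0.0006323.
Q = Σ(K_i·b_i) · W · i = 0.2608 × 1920 × 0.0006323 = 0.3166 m³/day.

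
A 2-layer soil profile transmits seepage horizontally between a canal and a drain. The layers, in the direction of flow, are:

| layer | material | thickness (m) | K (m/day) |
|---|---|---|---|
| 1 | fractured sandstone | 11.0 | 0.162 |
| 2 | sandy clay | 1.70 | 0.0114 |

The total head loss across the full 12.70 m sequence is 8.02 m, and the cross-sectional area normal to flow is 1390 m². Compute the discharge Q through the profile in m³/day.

Flow is perpendicular to layering, so the layers act in series and the equivalent K is the thickness-weighted harmonic mean.
Total thickness L = 11.0 + 1.70 = 12.70 m.
Σ(b_i/K_i) = 11.0/0.162 + 1.70/0.0114 = 217.0 d.
K_eq = L / Σ(b_i/K_i) = 12.70 / 217.0 = 0.05852 m/day.
Q = K_eq · A · (Δh/L) = 0.05852 × 1390 × (8.02/12.70) = 51.37 m³/day.

51.4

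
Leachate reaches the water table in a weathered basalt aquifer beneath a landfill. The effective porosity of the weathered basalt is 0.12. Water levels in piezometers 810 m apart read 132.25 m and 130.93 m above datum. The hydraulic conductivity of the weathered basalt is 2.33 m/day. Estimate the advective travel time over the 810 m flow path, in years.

Hydraulic gradient i = (132.25 − 130.93) / 810 = 1.32 / 810 = 0.001630.
Darcy flux q = K · i = 2.330 × 0.001630 = 0.003797 m/day.
Seepage velocity v = q / n_e = 0.003797 / 0.12 = 0.03164 m/day.
Travel time t = L / v = 810 / 0.03164 = 25599 days = 70.09 years.

70.1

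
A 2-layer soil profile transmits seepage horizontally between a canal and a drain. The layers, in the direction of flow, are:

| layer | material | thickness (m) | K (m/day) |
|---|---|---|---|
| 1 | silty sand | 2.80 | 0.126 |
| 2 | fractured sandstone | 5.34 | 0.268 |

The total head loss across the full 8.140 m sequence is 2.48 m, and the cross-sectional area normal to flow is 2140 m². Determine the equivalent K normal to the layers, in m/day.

0.193

Flow is perpendicular to layering, so the layers act in series and the equivalent K is the thickness-weighted harmonic mean.
Total thickness L = 2.80 + 5.34 = 8.140 m.
Σ(b_i/K_i) = 2.80/0.126 + 5.34/0.268 = 42.15 d.
K_eq = L / Σ(b_i/K_i) = 8.140 / 42.15 = 0.1931 m/day.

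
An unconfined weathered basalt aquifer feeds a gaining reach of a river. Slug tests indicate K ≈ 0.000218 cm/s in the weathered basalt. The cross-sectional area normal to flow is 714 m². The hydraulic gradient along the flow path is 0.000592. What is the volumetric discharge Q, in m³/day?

Convert K: 0.000218 cm/s × 864 = 0.1884 m/day.
Hydraulic gradient i = 0.000592.
Darcy's law: Q = K · A · i = 0.1884 × 714.0 × 0.0005920 = 0.07961 m³/day.

0.0796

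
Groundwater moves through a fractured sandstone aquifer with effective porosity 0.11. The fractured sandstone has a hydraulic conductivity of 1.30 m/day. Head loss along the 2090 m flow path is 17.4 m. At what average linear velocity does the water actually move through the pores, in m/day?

Hydraulic gradient i = Δh / L = 17.4 / 2090 = 0.008325.
Darcy flux q = K · i = 1.300 × 0.008325 = 0.01082 m/day.
Seepage velocity v = q / n_e = 0.01082 / 0.11 = 0.09839 m/day.

0.0984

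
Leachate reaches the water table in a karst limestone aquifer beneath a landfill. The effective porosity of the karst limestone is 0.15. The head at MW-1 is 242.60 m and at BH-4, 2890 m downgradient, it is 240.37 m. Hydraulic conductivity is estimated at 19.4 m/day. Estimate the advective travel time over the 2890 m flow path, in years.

79.3

Hydraulic gradient i = (242.60 − 240.37) / 2890 = 2.23 / 2890 = 0.0007716.
Darcy flux q = K · i = 19.40 × 0.0007716 = 0.01497 m/day.
Seepage velocity v = q / n_e = 0.01497 / 0.15 = 0.09980 m/day.
Travel time t = L / v = 2890 / 0.09980 = 28959 days = 79.28 years.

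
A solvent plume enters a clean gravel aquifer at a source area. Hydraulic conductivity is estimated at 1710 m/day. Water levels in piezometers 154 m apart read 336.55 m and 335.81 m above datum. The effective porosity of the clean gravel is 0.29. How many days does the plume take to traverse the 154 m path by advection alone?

Hydraulic gradient i = (336.55 − 335.81) / 154 = 0.74 / 154 = 0.004805.
Darcy flux q = K · i = 1710 × 0.004805 = 8.217 m/day.
Seepage velocity v = q / n_e = 8.217 / 0.29 = 28.33 m/day.
Travel time t = L / v = 154 / 28.33 = 5.435 days.

5.44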